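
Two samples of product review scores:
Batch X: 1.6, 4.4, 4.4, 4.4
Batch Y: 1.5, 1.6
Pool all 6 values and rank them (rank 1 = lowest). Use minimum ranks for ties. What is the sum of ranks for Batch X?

Sorted (ascending): 1.5, 1.6, 1.6, 4.4, 4.4, 4.4
The 2 values of 1.6 occupy positions 2–3 → each gets rank 2.
The 3 values of 4.4 occupy positions 4–6 → each gets rank 4.
Batch X values → pooled ranks: 1.6→2, 4.4→4, 4.4→4, 4.4→4
Rank sum = 2 + 4 + 4 + 4 = 14

14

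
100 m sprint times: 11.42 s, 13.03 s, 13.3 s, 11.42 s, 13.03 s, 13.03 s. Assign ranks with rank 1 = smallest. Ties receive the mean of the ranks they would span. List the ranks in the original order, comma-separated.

1.5, 4, 6, 1.5, 4, 4

Sorted (ascending): 11.42, 11.42, 13.03, 13.03, 13.03, 13.3
The 2 values of 11.42 occupy positions 1–2 → average rank (1+2)/2 = 1.5.
The 3 values of 13.03 occupy positions 3–5 → average rank 4.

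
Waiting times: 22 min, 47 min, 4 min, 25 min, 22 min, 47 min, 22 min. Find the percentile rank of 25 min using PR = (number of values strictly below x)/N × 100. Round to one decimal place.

57.1

N = 7.
Strictly below 25: 4. Equal to 25: 1.
PR = 4/7 × 100 = 57.1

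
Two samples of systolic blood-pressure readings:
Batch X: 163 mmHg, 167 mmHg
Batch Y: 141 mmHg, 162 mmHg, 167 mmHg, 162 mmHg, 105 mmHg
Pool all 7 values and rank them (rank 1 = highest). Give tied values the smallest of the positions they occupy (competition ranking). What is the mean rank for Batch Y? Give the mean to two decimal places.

4.40

Sorted (descending): 167, 167, 163, 162, 162, 141, 105
The 2 values of 167 occupy positions 1–2 → each gets rank 1.
The 2 values of 162 occupy positions 4–5 → each gets rank 4.
Batch Y values → pooled ranks: 141→6, 162→4, 167→1, 162→4, 105→7
Mean rank = (6 + 4 + 1 + 4 + 7) / 5 = 4.40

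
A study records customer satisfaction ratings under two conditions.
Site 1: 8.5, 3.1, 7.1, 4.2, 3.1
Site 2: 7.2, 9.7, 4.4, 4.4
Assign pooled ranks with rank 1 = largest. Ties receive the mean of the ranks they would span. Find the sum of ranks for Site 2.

Sorted (descending): 9.7, 8.5, 7.2, 7.1, 4.4, 4.4, 4.2, 3.1, 3.1
The 2 values of 4.4 occupy positions 5–6 → average rank (5+6)/2 = 5.5.
The 2 values of 3.1 occupy positions 8–9 → average rank (8+9)/2 = 8.5.
Site 2 values → pooled ranks: 7.2→3, 9.7→1, 4.4→5.5, 4.4→5.5
Rank sum = 3 + 1 + 5.5 + 5.5 = 15

15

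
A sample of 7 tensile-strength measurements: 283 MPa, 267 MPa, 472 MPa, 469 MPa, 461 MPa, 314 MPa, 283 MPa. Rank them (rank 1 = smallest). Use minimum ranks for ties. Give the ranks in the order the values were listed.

2, 1, 7, 6, 5, 4, 2

Sorted (ascending): 267, 283, 283, 314, 461, 469, 472
The 2 values of 283 occupy positions 2–3 → each gets rank 2.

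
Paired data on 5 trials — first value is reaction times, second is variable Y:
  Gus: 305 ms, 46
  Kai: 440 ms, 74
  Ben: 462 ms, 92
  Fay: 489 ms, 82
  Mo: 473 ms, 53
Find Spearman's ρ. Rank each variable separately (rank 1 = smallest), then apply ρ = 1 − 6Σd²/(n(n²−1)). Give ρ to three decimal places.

0.500

Ranks of variable 1: 1, 2, 3, 5, 4
Ranks of variable 2: 1, 3, 5, 4, 2
d = r₁ − r₂: 0, -1, -2, 1, 2
d²: 0, 1, 4, 1, 4; Σd² = 10
ρ = 1 − 6·10/(5·24) = 1 − 60/120 = 0.500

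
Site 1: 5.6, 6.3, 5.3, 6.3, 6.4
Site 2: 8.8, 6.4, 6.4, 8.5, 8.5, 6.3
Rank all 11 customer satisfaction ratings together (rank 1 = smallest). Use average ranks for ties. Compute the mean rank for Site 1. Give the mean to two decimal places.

3.60

Sorted (ascending): 5.3, 5.6, 6.3, 6.3, 6.3, 6.4, 6.4, 6.4, 8.5, 8.5, 8.8
The 3 values of 6.3 occupy positions 3–5 → average rank 4.
The 3 values of 6.4 occupy positions 6–8 → average rank 7.
The 2 values of 8.5 occupy positions 9–10 → average rank (9+10)/2 = 9.5.
Site 1 values → pooled ranks: 5.6→2, 6.3→4, 5.3→1, 6.3→4, 6.4→7
Mean rank = (2 + 4 + 1 + 4 + 7) / 5 = 3.60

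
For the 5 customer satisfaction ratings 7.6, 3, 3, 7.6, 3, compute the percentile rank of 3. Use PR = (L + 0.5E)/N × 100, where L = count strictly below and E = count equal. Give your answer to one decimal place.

30.0

N = 5.
Strictly below 3: 0. Equal to 3: 3.
PR = (0 + 0.5·3)/5 × 100 = 30.0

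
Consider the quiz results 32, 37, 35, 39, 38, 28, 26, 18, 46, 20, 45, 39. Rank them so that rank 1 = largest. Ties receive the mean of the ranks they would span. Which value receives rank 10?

26

Sorted (descending): 46, 45, 39, 39, 38, 37, 35, 32, 28, 26, 20, 18
The 2 values of 39 occupy positions 3–4 → average rank (3+4)/2 = 3.5.
Rank 10 → value 26.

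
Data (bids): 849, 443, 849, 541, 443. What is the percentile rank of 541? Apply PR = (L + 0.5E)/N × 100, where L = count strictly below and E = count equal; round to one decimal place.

50.0

N = 5.
Strictly below 541: 2. Equal to 541: 1.
PR = (2 + 0.5·1)/5 × 100 = 50.0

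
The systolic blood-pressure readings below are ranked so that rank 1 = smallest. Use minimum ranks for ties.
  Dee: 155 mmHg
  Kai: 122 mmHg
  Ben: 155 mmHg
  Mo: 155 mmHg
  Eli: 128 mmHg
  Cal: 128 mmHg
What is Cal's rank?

Sorted (ascending): 122, 128, 128, 155, 155, 155
The 2 values of 128 occupy positions 2–3 → each gets rank 2.
The 3 values of 155 occupy positions 4–6 → each gets rank 4.
Cal has value 128 mmHg → rank 2.

2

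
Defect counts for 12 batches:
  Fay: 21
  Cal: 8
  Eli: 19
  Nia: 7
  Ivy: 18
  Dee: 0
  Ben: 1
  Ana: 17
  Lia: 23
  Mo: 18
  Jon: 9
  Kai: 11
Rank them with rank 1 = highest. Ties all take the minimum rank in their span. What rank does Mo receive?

Sorted (descending): 23, 21, 19, 18, 18, 17, 11, 9, 8, 7, 1, 0
The 2 values of 18 occupy positions 4–5 → each gets rank 4.
Mo has value 18 → rank 4.

4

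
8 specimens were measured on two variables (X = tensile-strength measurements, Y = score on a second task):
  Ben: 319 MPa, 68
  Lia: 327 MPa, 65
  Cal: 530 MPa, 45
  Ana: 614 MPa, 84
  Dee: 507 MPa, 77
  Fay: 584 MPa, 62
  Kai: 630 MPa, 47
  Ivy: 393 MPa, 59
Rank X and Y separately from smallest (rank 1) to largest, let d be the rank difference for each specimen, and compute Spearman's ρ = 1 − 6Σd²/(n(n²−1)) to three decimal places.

-0.190

Ranks of variable 1: 1, 2, 5, 7, 4, 6, 8, 3
Ranks of variable 2: 6, 5, 1, 8, 7, 4, 2, 3
d = r₁ − r₂: -5, -3, 4, -1, -3, 2, 6, 0
d²: 25, 9, 16, 1, 9, 4, 36, 0; Σd² = 100
ρ = 1 − 6·100/(8·63) = 1 − 600/504 = -0.190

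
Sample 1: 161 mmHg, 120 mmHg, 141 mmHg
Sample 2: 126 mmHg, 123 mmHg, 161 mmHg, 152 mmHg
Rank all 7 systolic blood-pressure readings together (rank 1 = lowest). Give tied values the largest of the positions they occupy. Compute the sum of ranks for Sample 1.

Sorted (ascending): 120, 123, 126, 141, 152, 161, 161
The 2 values of 161 occupy positions 6–7 → each gets rank 7.
Sample 1 values → pooled ranks: 161→7, 120→1, 141→4
Rank sum = 7 + 1 + 4 = 12

12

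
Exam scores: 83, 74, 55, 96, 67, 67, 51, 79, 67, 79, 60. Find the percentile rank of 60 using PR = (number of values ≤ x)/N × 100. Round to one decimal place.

27.3

N = 11.
Strictly below 60: 2. Equal to 60: 1.
PR = 3/11 × 100 = 27.3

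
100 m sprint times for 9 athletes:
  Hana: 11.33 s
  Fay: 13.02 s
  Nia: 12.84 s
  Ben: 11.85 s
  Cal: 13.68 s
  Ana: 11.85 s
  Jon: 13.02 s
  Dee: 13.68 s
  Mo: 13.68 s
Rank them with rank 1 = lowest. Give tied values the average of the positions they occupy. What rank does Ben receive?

2.5

Sorted (ascending): 11.33, 11.85, 11.85, 12.84, 13.02, 13.02, 13.68, 13.68, 13.68
The 2 values of 11.85 occupy positions 2–3 → average rank (2+3)/2 = 2.5.
The 2 values of 13.02 occupy positions 5–6 → average rank (5+6)/2 = 5.5.
The 3 values of 13.68 occupy positions 7–9 → average rank 8.
Ben has value 11.85 s → rank 2.5.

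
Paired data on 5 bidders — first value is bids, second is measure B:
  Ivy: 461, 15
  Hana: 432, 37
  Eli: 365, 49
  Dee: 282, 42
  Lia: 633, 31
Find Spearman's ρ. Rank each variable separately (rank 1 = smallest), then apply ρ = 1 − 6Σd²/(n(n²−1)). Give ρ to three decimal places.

-0.800

Ranks of variable 1: 4, 3, 2, 1, 5
Ranks of variable 2: 1, 3, 5, 4, 2
d = r₁ − r₂: 3, 0, -3, -3, 3
d²: 9, 0, 9, 9, 9; Σd² = 36
ρ = 1 − 6·36/(5·24) = 1 − 216/120 = -0.800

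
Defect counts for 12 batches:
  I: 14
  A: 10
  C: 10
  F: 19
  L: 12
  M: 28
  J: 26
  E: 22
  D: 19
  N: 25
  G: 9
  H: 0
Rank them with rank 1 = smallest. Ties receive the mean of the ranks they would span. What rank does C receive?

3.5

Sorted (ascending): 0, 9, 10, 10, 12, 14, 19, 19, 22, 25, 26, 28
The 2 values of 10 occupy positions 3–4 → average rank (3+4)/2 = 3.5.
The 2 values of 19 occupy positions 7–8 → average rank (7+8)/2 = 7.5.
C has value 10 → rank 3.5.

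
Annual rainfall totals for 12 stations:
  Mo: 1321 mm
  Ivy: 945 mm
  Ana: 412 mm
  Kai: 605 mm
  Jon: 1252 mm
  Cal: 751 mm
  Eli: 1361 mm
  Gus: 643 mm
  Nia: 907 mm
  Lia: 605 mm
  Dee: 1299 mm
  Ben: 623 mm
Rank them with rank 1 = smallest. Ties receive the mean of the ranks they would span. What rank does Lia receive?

Sorted (ascending): 412, 605, 605, 623, 643, 751, 907, 945, 1252, 1299, 1321, 1361
The 2 values of 605 occupy positions 2–3 → average rank (2+3)/2 = 2.5.
Lia has value 605 mm → rank 2.5.

2.5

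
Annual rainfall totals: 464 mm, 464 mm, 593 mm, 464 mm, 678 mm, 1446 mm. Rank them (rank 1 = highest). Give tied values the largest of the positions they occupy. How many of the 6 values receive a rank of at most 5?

Sorted (descending): 1446, 678, 593, 464, 464, 464
The 3 values of 464 occupy positions 4–6 → each gets rank 6.
Ranks ≤ 5: {1, 2, 3} → 3 values.

3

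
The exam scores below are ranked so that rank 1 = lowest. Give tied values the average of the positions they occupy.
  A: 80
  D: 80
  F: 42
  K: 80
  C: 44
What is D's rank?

4

Sorted (ascending): 42, 44, 80, 80, 80
The 3 values of 80 occupy positions 3–5 → average rank 4.
D has value 80 → rank 4.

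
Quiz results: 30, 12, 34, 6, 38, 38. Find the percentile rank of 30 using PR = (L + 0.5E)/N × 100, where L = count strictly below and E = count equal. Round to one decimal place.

41.7

N = 6.
Strictly below 30: 2. Equal to 30: 1.
PR = (2 + 0.5·1)/6 × 100 = 41.7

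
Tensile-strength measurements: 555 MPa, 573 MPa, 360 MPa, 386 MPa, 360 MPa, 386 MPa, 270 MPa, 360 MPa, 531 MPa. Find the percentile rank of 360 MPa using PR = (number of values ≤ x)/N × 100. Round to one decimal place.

44.4

N = 9.
Strictly below 360: 1. Equal to 360: 3.
PR = 4/9 × 100 = 44.4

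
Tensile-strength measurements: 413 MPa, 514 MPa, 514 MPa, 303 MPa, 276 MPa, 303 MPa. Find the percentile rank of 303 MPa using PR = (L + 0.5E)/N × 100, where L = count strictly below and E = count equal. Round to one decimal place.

33.3

N = 6.
Strictly below 303: 1. Equal to 303: 2.
PR = (1 + 0.5·2)/6 × 100 = 33.3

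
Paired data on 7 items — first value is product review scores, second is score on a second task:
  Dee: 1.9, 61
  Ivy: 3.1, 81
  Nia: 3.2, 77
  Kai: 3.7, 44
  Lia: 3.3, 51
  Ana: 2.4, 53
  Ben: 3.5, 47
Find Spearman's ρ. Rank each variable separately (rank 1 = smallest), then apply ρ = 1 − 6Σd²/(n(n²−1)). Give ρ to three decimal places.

Ranks of variable 1: 1, 3, 4, 7, 5, 2, 6
Ranks of variable 2: 5, 7, 6, 1, 3, 4, 2
d = r₁ − r₂: -4, -4, -2, 6, 2, -2, 4
d²: 16, 16, 4, 36, 4, 4, 16; Σd² = 96
ρ = 1 − 6·96/(7·48) = 1 − 576/336 = -0.714

-0.714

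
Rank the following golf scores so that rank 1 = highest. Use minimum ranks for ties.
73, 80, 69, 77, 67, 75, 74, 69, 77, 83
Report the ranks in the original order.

Sorted (descending): 83, 80, 77, 77, 75, 74, 73, 69, 69, 67
The 2 values of 77 occupy positions 3–4 → each gets rank 3.
The 2 values of 69 occupy positions 8–9 → each gets rank 8.

7, 2, 8, 3, 10, 5, 6, 8, 3, 1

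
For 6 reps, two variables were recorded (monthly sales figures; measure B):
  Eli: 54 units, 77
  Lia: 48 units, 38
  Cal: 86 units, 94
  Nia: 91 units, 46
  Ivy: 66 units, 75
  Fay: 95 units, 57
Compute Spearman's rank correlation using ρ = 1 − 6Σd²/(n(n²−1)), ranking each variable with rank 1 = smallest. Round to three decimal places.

Ranks of variable 1: 2, 1, 4, 5, 3, 6
Ranks of variable 2: 5, 1, 6, 2, 4, 3
d = r₁ − r₂: -3, 0, -2, 3, -1, 3
d²: 9, 0, 4, 9, 1, 9; Σd² = 32
ρ = 1 − 6·32/(6·35) = 1 − 192/210 = 0.086

0.086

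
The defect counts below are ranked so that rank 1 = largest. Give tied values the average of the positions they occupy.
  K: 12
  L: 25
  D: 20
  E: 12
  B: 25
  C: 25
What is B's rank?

Sorted (descending): 25, 25, 25, 20, 12, 12
The 3 values of 25 occupy positions 1–3 → average rank 2.
The 2 values of 12 occupy positions 5–6 → average rank (5+6)/2 = 5.5.
B has value 25 → rank 2.

2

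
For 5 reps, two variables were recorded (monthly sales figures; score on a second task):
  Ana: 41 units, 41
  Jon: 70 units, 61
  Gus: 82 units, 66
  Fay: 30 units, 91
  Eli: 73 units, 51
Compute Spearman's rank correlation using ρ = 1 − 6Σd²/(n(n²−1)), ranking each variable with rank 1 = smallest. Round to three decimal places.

-0.100

Ranks of variable 1: 2, 3, 5, 1, 4
Ranks of variable 2: 1, 3, 4, 5, 2
d = r₁ − r₂: 1, 0, 1, -4, 2
d²: 1, 0, 1, 16, 4; Σd² = 22
ρ = 1 − 6·22/(5·24) = 1 − 132/120 = -0.100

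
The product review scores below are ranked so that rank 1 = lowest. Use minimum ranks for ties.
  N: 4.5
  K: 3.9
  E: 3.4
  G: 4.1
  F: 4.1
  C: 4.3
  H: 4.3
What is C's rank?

Sorted (ascending): 3.4, 3.9, 4.1, 4.1, 4.3, 4.3, 4.5
The 2 values of 4.1 occupy positions 3–4 → each gets rank 3.
The 2 values of 4.3 occupy positions 5–6 → each gets rank 5.
C has value 4.3 → rank 5.

5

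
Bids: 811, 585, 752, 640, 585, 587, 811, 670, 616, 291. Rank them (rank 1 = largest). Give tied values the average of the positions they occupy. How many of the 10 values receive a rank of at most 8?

Sorted (descending): 811, 811, 752, 670, 640, 616, 587, 585, 585, 291
The 2 values of 811 occupy positions 1–2 → average rank (1+2)/2 = 1.5.
The 2 values of 585 occupy positions 8–9 → average rank (8+9)/2 = 8.5.
Ranks ≤ 8: {1.5, 1.5, 3, 4, 5, 6, 7} → 7 values.

7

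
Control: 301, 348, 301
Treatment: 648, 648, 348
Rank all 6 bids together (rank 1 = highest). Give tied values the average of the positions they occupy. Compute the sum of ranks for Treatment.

Sorted (descending): 648, 648, 348, 348, 301, 301
The 2 values of 648 occupy positions 1–2 → average rank (1+2)/2 = 1.5.
The 2 values of 348 occupy positions 3–4 → average rank (3+4)/2 = 3.5.
The 2 values of 301 occupy positions 5–6 → average rank (5+6)/2 = 5.5.
Treatment values → pooled ranks: 648→1.5, 648→1.5, 348→3.5
Rank sum = 1.5 + 1.5 + 3.5 = 6.5

6.5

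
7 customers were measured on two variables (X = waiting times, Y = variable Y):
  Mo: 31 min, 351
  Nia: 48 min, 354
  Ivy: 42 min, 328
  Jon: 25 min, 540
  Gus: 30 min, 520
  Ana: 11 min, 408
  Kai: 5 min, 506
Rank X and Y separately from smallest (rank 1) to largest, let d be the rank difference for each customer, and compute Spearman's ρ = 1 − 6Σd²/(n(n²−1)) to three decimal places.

Ranks of variable 1: 5, 7, 6, 3, 4, 2, 1
Ranks of variable 2: 2, 3, 1, 7, 6, 4, 5
d = r₁ − r₂: 3, 4, 5, -4, -2, -2, -4
d²: 9, 16, 25, 16, 4, 4, 16; Σd² = 90
ρ = 1 − 6·90/(7·48) = 1 − 540/336 = -0.607

-0.607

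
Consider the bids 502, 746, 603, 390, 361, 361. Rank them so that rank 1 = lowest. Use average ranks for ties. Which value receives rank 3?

390

Sorted (ascending): 361, 361, 390, 502, 603, 746
The 2 values of 361 occupy positions 1–2 → average rank (1+2)/2 = 1.5.
Rank 3 → value 390.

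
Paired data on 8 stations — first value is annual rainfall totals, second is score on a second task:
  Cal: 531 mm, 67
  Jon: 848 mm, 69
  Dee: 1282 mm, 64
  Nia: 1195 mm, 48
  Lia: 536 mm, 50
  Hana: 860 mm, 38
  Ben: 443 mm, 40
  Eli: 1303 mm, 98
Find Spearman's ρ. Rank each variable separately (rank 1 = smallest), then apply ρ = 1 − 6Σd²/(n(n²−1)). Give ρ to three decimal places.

0.333

Ranks of variable 1: 2, 4, 7, 6, 3, 5, 1, 8
Ranks of variable 2: 6, 7, 5, 3, 4, 1, 2, 8
d = r₁ − r₂: -4, -3, 2, 3, -1, 4, -1, 0
d²: 16, 9, 4, 9, 1, 16, 1, 0; Σd² = 56
ρ = 1 − 6·56/(8·63) = 1 − 336/504 = 0.333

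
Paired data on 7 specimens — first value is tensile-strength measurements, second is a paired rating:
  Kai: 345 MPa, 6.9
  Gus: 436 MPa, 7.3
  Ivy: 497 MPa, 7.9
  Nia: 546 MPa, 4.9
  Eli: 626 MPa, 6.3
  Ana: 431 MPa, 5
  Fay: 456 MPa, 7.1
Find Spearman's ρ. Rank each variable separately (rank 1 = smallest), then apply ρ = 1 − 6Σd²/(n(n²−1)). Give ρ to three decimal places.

Ranks of variable 1: 1, 3, 5, 6, 7, 2, 4
Ranks of variable 2: 4, 6, 7, 1, 3, 2, 5
d = r₁ − r₂: -3, -3, -2, 5, 4, 0, -1
d²: 9, 9, 4, 25, 16, 0, 1; Σd² = 64
ρ = 1 − 6·64/(7·48) = 1 − 384/336 = -0.143

-0.143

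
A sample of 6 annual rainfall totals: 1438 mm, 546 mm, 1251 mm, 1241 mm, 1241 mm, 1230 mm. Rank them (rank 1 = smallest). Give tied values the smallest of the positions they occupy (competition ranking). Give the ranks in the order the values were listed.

Sorted (ascending): 546, 1230, 1241, 1241, 1251, 1438
The 2 values of 1241 occupy positions 3–4 → each gets rank 3.

6, 1, 5, 3, 3, 2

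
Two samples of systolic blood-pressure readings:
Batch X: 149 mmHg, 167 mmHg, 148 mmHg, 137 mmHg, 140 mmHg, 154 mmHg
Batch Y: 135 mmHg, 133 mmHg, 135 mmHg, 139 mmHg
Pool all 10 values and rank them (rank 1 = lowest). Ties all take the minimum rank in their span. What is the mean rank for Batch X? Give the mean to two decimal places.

7.33

Sorted (ascending): 133, 135, 135, 137, 139, 140, 148, 149, 154, 167
The 2 values of 135 occupy positions 2–3 → each gets rank 2.
Batch X values → pooled ranks: 149→8, 167→10, 148→7, 137→4, 140→6, 154→9
Mean rank = (8 + 10 + 7 + 4 + 6 + 9) / 6 = 7.33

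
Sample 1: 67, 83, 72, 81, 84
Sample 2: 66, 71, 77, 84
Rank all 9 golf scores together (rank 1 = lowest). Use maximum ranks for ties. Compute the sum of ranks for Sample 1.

Sorted (ascending): 66, 67, 71, 72, 77, 81, 83, 84, 84
The 2 values of 84 occupy positions 8–9 → each gets rank 9.
Sample 1 values → pooled ranks: 67→2, 83→7, 72→4, 81→6, 84→9
Rank sum = 2 + 7 + 4 + 6 + 9 = 28

28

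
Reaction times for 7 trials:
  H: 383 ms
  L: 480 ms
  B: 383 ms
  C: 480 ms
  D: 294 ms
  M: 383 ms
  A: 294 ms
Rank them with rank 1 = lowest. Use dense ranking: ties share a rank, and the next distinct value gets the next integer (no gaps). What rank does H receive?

Sorted (ascending): 294, 294, 383, 383, 383, 480, 480
The 2 values of 294 share dense rank 1.
The 3 values of 383 share dense rank 2.
The 2 values of 480 share dense rank 3.
H has value 383 ms → rank 2.

2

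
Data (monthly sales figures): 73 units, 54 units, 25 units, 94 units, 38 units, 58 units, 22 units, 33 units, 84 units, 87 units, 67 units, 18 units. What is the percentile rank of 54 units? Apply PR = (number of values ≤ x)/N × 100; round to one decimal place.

N = 12.
Strictly below 54: 5. Equal to 54: 1.
PR = 6/12 × 100 = 50.0

50.0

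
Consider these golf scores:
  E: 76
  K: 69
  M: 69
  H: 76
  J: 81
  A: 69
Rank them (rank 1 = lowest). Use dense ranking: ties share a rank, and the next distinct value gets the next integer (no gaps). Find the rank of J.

Sorted (ascending): 69, 69, 69, 76, 76, 81
The 3 values of 69 share dense rank 1.
The 2 values of 76 share dense rank 2.
Remaining distinct values take the next consecutive integers.
J has value 81 → rank 3.

3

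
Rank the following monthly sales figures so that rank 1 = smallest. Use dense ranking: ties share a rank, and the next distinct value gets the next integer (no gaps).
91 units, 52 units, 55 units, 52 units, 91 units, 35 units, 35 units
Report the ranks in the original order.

Sorted (ascending): 35, 35, 52, 52, 55, 91, 91
The 2 values of 35 share dense rank 1.
The 2 values of 52 share dense rank 2.
The 2 values of 91 share dense rank 4.
Remaining distinct values take the next consecutive integers.

4, 2, 3, 2, 4, 1, 1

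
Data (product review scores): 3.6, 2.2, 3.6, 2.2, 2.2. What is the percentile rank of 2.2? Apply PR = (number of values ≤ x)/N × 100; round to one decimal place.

N = 5.
Strictly below 2.2: 0. Equal to 2.2: 3.
PR = 3/5 × 100 = 60.0

60.0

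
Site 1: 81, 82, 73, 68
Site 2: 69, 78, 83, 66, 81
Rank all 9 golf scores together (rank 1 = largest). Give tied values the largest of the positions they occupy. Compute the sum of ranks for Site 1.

20

Sorted (descending): 83, 82, 81, 81, 78, 73, 69, 68, 66
The 2 values of 81 occupy positions 3–4 → each gets rank 4.
Site 1 values → pooled ranks: 81→4, 82→2, 73→6, 68→8
Rank sum = 4 + 2 + 6 + 8 = 20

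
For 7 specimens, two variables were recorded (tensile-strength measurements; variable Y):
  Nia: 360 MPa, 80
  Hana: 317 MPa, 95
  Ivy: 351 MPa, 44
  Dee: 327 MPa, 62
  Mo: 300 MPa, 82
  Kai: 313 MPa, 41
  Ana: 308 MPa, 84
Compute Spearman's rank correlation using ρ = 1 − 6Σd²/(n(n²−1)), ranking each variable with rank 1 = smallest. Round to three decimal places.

Ranks of variable 1: 7, 4, 6, 5, 1, 3, 2
Ranks of variable 2: 4, 7, 2, 3, 5, 1, 6
d = r₁ − r₂: 3, -3, 4, 2, -4, 2, -4
d²: 9, 9, 16, 4, 16, 4, 16; Σd² = 74
ρ = 1 − 6·74/(7·48) = 1 − 444/336 = -0.321

-0.321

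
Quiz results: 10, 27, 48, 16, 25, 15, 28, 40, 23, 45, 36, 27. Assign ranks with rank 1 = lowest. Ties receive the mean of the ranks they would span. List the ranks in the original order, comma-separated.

Sorted (ascending): 10, 15, 16, 23, 25, 27, 27, 28, 36, 40, 45, 48
The 2 values of 27 occupy positions 6–7 → average rank (6+7)/2 = 6.5.

1, 6.5, 12, 3, 5, 2, 8, 10, 4, 11, 9, 6.5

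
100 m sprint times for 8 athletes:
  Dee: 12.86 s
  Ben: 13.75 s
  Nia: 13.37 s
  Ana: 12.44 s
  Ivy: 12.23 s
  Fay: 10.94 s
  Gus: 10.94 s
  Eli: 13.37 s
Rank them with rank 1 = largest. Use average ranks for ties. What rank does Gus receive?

7.5

Sorted (descending): 13.75, 13.37, 13.37, 12.86, 12.44, 12.23, 10.94, 10.94
The 2 values of 13.37 occupy positions 2–3 → average rank (2+3)/2 = 2.5.
The 2 values of 10.94 occupy positions 7–8 → average rank (7+8)/2 = 7.5.
Gus has value 10.94 s → rank 7.5.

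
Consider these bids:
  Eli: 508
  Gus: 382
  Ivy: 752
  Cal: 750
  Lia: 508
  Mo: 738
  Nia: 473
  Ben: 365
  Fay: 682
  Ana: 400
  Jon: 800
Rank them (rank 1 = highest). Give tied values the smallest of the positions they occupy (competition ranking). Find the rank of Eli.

6

Sorted (descending): 800, 752, 750, 738, 682, 508, 508, 473, 400, 382, 365
The 2 values of 508 occupy positions 6–7 → each gets rank 6.
Eli has value 508 → rank 6.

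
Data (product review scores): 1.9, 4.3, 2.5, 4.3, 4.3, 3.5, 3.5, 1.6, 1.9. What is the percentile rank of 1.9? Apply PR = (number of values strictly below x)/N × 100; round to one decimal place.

11.1

N = 9.
Strictly below 1.9: 1. Equal to 1.9: 2.
PR = 1/9 × 100 = 11.1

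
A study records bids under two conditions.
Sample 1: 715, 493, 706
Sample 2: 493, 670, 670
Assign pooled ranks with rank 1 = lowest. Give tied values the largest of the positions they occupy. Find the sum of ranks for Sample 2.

Sorted (ascending): 493, 493, 670, 670, 706, 715
The 2 values of 493 occupy positions 1–2 → each gets rank 2.
The 2 values of 670 occupy positions 3–4 → each gets rank 4.
Sample 2 values → pooled ranks: 493→2, 670→4, 670→4
Rank sum = 2 + 4 + 4 = 10

10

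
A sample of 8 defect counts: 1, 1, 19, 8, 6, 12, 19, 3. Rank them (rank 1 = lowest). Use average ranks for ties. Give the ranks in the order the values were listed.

Sorted (ascending): 1, 1, 3, 6, 8, 12, 19, 19
The 2 values of 1 occupy positions 1–2 → average rank (1+2)/2 = 1.5.
The 2 values of 19 occupy positions 7–8 → average rank (7+8)/2 = 7.5.

1.5, 1.5, 7.5, 5, 4, 6, 7.5, 3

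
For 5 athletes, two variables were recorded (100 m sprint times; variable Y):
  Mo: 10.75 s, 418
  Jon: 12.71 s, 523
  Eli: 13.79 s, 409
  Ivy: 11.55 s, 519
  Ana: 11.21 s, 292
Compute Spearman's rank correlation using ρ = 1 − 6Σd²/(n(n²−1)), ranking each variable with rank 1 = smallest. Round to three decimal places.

0.200

Ranks of variable 1: 1, 4, 5, 3, 2
Ranks of variable 2: 3, 5, 2, 4, 1
d = r₁ − r₂: -2, -1, 3, -1, 1
d²: 4, 1, 9, 1, 1; Σd² = 16
ρ = 1 − 6·16/(5·24) = 1 − 96/120 = 0.200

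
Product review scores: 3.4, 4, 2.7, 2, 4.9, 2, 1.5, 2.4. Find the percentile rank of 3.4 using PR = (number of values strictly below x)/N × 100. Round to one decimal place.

N = 8.
Strictly below 3.4: 5. Equal to 3.4: 1.
PR = 5/8 × 100 = 62.5

62.5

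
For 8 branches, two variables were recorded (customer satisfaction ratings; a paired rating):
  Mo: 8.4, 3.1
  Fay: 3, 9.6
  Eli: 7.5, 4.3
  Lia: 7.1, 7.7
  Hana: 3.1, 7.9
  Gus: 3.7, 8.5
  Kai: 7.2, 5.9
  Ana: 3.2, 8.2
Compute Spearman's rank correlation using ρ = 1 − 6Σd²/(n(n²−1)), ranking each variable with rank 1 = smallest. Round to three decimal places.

-0.905

Ranks of variable 1: 8, 1, 7, 5, 2, 4, 6, 3
Ranks of variable 2: 1, 8, 2, 4, 5, 7, 3, 6
d = r₁ − r₂: 7, -7, 5, 1, -3, -3, 3, -3
d²: 49, 49, 25, 1, 9, 9, 9, 9; Σd² = 160
ρ = 1 − 6·160/(8·63) = 1 − 960/504 = -0.905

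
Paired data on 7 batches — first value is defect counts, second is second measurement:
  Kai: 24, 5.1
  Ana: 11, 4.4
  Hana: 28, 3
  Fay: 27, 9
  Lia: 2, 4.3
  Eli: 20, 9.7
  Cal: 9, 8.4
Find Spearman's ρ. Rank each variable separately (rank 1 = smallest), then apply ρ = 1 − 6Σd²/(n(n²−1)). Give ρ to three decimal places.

0.000

Ranks of variable 1: 5, 3, 7, 6, 1, 4, 2
Ranks of variable 2: 4, 3, 1, 6, 2, 7, 5
d = r₁ − r₂: 1, 0, 6, 0, -1, -3, -3
d²: 1, 0, 36, 0, 1, 9, 9; Σd² = 56
ρ = 1 − 6·56/(7·48) = 1 − 336/336 = 0.000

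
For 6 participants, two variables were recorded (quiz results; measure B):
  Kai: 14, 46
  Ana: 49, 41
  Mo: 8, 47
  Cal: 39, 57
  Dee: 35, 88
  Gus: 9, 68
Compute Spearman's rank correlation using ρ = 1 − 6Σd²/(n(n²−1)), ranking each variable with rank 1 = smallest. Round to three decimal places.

-0.257

Ranks of variable 1: 3, 6, 1, 5, 4, 2
Ranks of variable 2: 2, 1, 3, 4, 6, 5
d = r₁ − r₂: 1, 5, -2, 1, -2, -3
d²: 1, 25, 4, 1, 4, 9; Σd² = 44
ρ = 1 − 6·44/(6·35) = 1 − 264/210 = -0.257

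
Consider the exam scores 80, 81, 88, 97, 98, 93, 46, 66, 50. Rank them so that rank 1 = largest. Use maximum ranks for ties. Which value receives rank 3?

93

Sorted (descending): 98, 97, 93, 88, 81, 80, 66, 50, 46
No ties — each value takes its position as its rank.
Rank 3 → value 93.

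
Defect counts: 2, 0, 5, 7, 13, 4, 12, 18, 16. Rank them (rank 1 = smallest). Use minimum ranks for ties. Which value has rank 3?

Sorted (ascending): 0, 2, 4, 5, 7, 12, 13, 16, 18
No ties — each value takes its position as its rank.
Rank 3 → value 4.

4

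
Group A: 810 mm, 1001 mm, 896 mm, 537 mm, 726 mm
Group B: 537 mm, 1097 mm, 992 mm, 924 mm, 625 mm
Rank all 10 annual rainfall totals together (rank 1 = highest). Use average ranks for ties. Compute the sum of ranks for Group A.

Sorted (descending): 1097, 1001, 992, 924, 896, 810, 726, 625, 537, 537
The 2 values of 537 occupy positions 9–10 → average rank (9+10)/2 = 9.5.
Group A values → pooled ranks: 810→6, 1001→2, 896→5, 537→9.5, 726→7
Rank sum = 6 + 2 + 5 + 9.5 + 7 = 29.5

29.5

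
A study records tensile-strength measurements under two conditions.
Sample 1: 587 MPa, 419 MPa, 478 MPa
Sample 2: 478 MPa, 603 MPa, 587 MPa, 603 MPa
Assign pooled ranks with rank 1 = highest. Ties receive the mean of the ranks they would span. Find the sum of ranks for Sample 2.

12

Sorted (descending): 603, 603, 587, 587, 478, 478, 419
The 2 values of 603 occupy positions 1–2 → average rank (1+2)/2 = 1.5.
The 2 values of 587 occupy positions 3–4 → average rank (3+4)/2 = 3.5.
The 2 values of 478 occupy positions 5–6 → average rank (5+6)/2 = 5.5.
Sample 2 values → pooled ranks: 478→5.5, 603→1.5, 587→3.5, 603→1.5
Rank sum = 5.5 + 1.5 + 3.5 + 1.5 = 12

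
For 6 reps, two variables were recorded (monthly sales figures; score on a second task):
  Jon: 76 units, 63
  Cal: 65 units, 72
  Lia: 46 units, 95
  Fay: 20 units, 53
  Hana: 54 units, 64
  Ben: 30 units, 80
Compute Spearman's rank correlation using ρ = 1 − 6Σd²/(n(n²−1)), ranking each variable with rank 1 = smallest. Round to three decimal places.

-0.029

Ranks of variable 1: 6, 5, 3, 1, 4, 2
Ranks of variable 2: 2, 4, 6, 1, 3, 5
d = r₁ − r₂: 4, 1, -3, 0, 1, -3
d²: 16, 1, 9, 0, 1, 9; Σd² = 36
ρ = 1 − 6·36/(6·35) = 1 − 216/210 = -0.029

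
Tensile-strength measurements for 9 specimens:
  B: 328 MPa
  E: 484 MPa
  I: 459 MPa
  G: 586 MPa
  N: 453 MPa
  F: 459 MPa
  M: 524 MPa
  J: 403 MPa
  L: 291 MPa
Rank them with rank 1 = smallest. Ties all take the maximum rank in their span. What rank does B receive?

Sorted (ascending): 291, 328, 403, 453, 459, 459, 484, 524, 586
The 2 values of 459 occupy positions 5–6 → each gets rank 6.
B has value 328 MPa → rank 2.

2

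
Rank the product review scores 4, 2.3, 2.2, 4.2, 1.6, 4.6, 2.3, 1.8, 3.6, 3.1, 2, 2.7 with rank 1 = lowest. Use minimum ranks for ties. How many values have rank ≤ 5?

Sorted (ascending): 1.6, 1.8, 2, 2.2, 2.3, 2.3, 2.7, 3.1, 3.6, 4, 4.2, 4.6
The 2 values of 2.3 occupy positions 5–6 → each gets rank 5.
Ranks ≤ 5: {1, 2, 3, 4, 5, 5} → 6 values.

6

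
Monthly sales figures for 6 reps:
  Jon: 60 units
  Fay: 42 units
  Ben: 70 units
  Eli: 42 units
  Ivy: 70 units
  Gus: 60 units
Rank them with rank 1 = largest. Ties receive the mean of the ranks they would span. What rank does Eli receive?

Sorted (descending): 70, 70, 60, 60, 42, 42
The 2 values of 70 occupy positions 1–2 → average rank (1+2)/2 = 1.5.
The 2 values of 60 occupy positions 3–4 → average rank (3+4)/2 = 3.5.
The 2 values of 42 occupy positions 5–6 → average rank (5+6)/2 = 5.5.
Eli has value 42 units → rank 5.5.

5.5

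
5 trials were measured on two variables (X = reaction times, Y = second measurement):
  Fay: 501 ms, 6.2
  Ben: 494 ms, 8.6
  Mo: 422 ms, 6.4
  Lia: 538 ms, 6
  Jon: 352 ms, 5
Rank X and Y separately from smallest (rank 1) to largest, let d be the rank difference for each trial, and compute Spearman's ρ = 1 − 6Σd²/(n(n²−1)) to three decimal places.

Ranks of variable 1: 4, 3, 2, 5, 1
Ranks of variable 2: 3, 5, 4, 2, 1
d = r₁ − r₂: 1, -2, -2, 3, 0
d²: 1, 4, 4, 9, 0; Σd² = 18
ρ = 1 − 6·18/(5·24) = 1 − 108/120 = 0.100

0.100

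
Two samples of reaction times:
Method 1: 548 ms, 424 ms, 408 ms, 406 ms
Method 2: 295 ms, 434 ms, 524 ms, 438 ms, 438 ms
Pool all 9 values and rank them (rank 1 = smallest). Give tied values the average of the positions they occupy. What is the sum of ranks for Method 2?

27

Sorted (ascending): 295, 406, 408, 424, 434, 438, 438, 524, 548
The 2 values of 438 occupy positions 6–7 → average rank (6+7)/2 = 6.5.
Method 2 values → pooled ranks: 295→1, 434→5, 524→8, 438→6.5, 438→6.5
Rank sum = 1 + 5 + 8 + 6.5 + 6.5 = 27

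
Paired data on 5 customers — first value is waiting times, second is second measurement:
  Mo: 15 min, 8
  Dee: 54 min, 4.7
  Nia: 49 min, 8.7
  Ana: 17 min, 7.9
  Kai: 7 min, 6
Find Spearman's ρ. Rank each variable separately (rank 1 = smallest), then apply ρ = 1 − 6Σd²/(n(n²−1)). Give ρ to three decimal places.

-0.100

Ranks of variable 1: 2, 5, 4, 3, 1
Ranks of variable 2: 4, 1, 5, 3, 2
d = r₁ − r₂: -2, 4, -1, 0, -1
d²: 4, 16, 1, 0, 1; Σd² = 22
ρ = 1 − 6·22/(5·24) = 1 − 132/120 = -0.100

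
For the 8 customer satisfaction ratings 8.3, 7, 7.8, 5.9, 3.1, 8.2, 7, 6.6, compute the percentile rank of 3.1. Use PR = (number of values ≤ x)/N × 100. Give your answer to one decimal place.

N = 8.
Strictly below 3.1: 0. Equal to 3.1: 1.
PR = 1/8 × 100 = 12.5

12.5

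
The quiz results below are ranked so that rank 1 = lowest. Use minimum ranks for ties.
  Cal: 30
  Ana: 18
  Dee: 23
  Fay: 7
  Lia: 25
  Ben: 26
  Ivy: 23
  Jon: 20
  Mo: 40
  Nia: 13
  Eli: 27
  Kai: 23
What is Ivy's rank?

5

Sorted (ascending): 7, 13, 18, 20, 23, 23, 23, 25, 26, 27, 30, 40
The 3 values of 23 occupy positions 5–7 → each gets rank 5.
Ivy has value 23 → rank 5.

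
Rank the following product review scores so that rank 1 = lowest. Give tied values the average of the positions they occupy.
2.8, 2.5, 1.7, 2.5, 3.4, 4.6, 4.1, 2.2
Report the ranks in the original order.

5, 3.5, 1, 3.5, 6, 8, 7, 2

Sorted (ascending): 1.7, 2.2, 2.5, 2.5, 2.8, 3.4, 4.1, 4.6
The 2 values of 2.5 occupy positions 3–4 → average rank (3+4)/2 = 3.5.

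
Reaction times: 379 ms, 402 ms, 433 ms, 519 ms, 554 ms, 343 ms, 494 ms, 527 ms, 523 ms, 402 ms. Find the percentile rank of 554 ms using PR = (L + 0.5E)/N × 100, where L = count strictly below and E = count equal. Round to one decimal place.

95.0

N = 10.
Strictly below 554: 9. Equal to 554: 1.
PR = (9 + 0.5·1)/10 × 100 = 95.0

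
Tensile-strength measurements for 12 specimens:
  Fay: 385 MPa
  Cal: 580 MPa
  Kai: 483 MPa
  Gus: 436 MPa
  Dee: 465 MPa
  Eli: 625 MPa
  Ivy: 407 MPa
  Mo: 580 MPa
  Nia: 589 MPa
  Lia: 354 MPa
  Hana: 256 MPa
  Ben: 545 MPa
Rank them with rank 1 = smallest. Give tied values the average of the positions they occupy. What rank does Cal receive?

9.5

Sorted (ascending): 256, 354, 385, 407, 436, 465, 483, 545, 580, 580, 589, 625
The 2 values of 580 occupy positions 9–10 → average rank (9+10)/2 = 9.5.
Cal has value 580 MPa → rank 9.5.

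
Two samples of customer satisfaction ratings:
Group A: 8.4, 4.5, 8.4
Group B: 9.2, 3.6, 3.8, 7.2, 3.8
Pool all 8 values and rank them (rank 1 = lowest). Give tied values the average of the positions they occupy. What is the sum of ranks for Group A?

17

Sorted (ascending): 3.6, 3.8, 3.8, 4.5, 7.2, 8.4, 8.4, 9.2
The 2 values of 3.8 occupy positions 2–3 → average rank (2+3)/2 = 2.5.
The 2 values of 8.4 occupy positions 6–7 → average rank (6+7)/2 = 6.5.
Group A values → pooled ranks: 8.4→6.5, 4.5→4, 8.4→6.5
Rank sum = 6.5 + 4 + 6.5 = 17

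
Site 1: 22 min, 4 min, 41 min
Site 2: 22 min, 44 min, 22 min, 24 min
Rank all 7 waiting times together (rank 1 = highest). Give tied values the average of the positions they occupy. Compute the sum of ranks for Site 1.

14

Sorted (descending): 44, 41, 24, 22, 22, 22, 4
The 3 values of 22 occupy positions 4–6 → average rank 5.
Site 1 values → pooled ranks: 22→5, 4→7, 41→2
Rank sum = 5 + 7 + 2 = 14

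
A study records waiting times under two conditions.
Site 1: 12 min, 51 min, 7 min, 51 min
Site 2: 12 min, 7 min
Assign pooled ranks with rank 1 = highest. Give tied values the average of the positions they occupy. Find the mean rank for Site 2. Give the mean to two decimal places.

Sorted (descending): 51, 51, 12, 12, 7, 7
The 2 values of 51 occupy positions 1–2 → average rank (1+2)/2 = 1.5.
The 2 values of 12 occupy positions 3–4 → average rank (3+4)/2 = 3.5.
The 2 values of 7 occupy positions 5–6 → average rank (5+6)/2 = 5.5.
Site 2 values → pooled ranks: 12→3.5, 7→5.5
Mean rank = (3.5 + 5.5) / 2 = 4.50

4.50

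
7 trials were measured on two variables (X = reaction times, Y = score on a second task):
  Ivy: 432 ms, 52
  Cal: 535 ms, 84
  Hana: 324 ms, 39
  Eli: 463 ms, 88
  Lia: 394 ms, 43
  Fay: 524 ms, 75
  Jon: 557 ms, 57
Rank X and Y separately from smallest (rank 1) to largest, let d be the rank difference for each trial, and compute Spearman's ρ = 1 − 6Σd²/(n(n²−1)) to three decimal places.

0.679

Ranks of variable 1: 3, 6, 1, 4, 2, 5, 7
Ranks of variable 2: 3, 6, 1, 7, 2, 5, 4
d = r₁ − r₂: 0, 0, 0, -3, 0, 0, 3
d²: 0, 0, 0, 9, 0, 0, 9; Σd² = 18
ρ = 1 − 6·18/(7·48) = 1 − 108/336 = 0.679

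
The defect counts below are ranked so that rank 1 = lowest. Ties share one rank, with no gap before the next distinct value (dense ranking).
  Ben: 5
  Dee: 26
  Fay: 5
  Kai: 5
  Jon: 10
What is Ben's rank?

1

Sorted (ascending): 5, 5, 5, 10, 26
The 3 values of 5 share dense rank 1.
Remaining distinct values take the next consecutive integers.
Ben has value 5 → rank 1.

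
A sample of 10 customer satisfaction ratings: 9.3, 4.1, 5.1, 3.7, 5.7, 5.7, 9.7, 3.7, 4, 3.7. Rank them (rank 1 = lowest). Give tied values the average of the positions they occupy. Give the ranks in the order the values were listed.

Sorted (ascending): 3.7, 3.7, 3.7, 4, 4.1, 5.1, 5.7, 5.7, 9.3, 9.7
The 3 values of 3.7 occupy positions 1–3 → average rank 2.
The 2 values of 5.7 occupy positions 7–8 → average rank (7+8)/2 = 7.5.

9, 5, 6, 2, 7.5, 7.5, 10, 2, 4, 2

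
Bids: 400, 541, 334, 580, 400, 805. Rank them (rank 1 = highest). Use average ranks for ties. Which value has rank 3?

541

Sorted (descending): 805, 580, 541, 400, 400, 334
The 2 values of 400 occupy positions 4–5 → average rank (4+5)/2 = 4.5.
Rank 3 → value 541.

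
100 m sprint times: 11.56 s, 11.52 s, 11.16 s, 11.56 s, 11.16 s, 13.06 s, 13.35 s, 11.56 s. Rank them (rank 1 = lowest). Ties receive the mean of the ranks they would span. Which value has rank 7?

Sorted (ascending): 11.16, 11.16, 11.52, 11.56, 11.56, 11.56, 13.06, 13.35
The 2 values of 11.16 occupy positions 1–2 → average rank (1+2)/2 = 1.5.
The 3 values of 11.56 occupy positions 4–6 → average rank 5.
Rank 7 → value 13.06.

13.06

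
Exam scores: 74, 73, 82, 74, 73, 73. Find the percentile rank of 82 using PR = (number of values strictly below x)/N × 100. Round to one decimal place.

83.3

N = 6.
Strictly below 82: 5. Equal to 82: 1.
PR = 5/6 × 100 = 83.3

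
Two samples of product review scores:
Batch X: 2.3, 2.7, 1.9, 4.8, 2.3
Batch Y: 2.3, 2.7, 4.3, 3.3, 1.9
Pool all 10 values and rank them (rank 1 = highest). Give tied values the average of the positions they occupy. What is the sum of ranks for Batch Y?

26

Sorted (descending): 4.8, 4.3, 3.3, 2.7, 2.7, 2.3, 2.3, 2.3, 1.9, 1.9
The 2 values of 2.7 occupy positions 4–5 → average rank (4+5)/2 = 4.5.
The 3 values of 2.3 occupy positions 6–8 → average rank 7.
The 2 values of 1.9 occupy positions 9–10 → average rank (9+10)/2 = 9.5.
Batch Y values → pooled ranks: 2.3→7, 2.7→4.5, 4.3→2, 3.3→3, 1.9→9.5
Rank sum = 7 + 4.5 + 2 + 3 + 9.5 = 26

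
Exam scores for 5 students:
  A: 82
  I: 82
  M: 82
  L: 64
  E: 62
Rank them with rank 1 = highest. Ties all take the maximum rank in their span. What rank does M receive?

Sorted (descending): 82, 82, 82, 64, 62
The 3 values of 82 occupy positions 1–3 → each gets rank 3.
M has value 82 → rank 3.

3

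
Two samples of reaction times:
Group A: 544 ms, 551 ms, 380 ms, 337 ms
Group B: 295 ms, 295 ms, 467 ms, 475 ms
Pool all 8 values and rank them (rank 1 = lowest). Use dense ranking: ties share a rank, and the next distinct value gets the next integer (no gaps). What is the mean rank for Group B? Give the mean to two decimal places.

2.75

Sorted (ascending): 295, 295, 337, 380, 467, 475, 544, 551
The 2 values of 295 share dense rank 1.
Remaining distinct values take the next consecutive integers.
Group B values → pooled ranks: 295→1, 295→1, 467→4, 475→5
Mean rank = (1 + 1 + 4 + 5) / 4 = 2.75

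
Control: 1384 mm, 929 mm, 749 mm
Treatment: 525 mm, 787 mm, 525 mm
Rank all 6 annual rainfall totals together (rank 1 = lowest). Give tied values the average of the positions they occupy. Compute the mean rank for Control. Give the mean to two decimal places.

Sorted (ascending): 525, 525, 749, 787, 929, 1384
The 2 values of 525 occupy positions 1–2 → average rank (1+2)/2 = 1.5.
Control values → pooled ranks: 1384→6, 929→5, 749→3
Mean rank = (6 + 5 + 3) / 3 = 4.67

4.67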